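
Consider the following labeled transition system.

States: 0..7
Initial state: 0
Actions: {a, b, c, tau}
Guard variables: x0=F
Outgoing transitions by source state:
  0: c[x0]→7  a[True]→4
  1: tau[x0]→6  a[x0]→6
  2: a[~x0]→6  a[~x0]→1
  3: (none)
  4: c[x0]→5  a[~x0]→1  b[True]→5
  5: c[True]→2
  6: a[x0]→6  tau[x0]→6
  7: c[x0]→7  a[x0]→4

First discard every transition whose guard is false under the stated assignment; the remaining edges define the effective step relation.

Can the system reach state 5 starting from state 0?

Answer: REACHABLE

Working:
Guard filter leaves 6 enabled edge(s).
depth 0: {0}
depth 1: {4}  total {0,4}
depth 2: {1,5}  total {0,1,4,5}
depth 3: {2}  total {0,1,2,4,5}
depth 4: {6}  total {0,1,2,4,5,6}
R = {0,1,2,4,5,6}
Path to 5: a·b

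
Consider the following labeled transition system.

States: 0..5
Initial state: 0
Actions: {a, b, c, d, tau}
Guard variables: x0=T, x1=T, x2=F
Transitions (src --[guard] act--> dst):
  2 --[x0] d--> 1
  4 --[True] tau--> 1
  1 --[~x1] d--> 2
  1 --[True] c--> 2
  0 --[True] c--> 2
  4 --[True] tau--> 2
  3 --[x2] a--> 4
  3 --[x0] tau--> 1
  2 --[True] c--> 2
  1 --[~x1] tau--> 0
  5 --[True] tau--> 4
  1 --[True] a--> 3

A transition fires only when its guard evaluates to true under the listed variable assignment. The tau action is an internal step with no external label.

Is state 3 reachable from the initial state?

Guard filter leaves 9 enabled edge(s).
L0 = {0}
L1 = {2}  cumulative {0,2}
L2 = {1}  cumulative {0,1,2}
L3 = {3}  cumulative {0,1,2,3}
R = {0,1,2,3}
trace reaching 3: c·d·a

Answer: REACHABLE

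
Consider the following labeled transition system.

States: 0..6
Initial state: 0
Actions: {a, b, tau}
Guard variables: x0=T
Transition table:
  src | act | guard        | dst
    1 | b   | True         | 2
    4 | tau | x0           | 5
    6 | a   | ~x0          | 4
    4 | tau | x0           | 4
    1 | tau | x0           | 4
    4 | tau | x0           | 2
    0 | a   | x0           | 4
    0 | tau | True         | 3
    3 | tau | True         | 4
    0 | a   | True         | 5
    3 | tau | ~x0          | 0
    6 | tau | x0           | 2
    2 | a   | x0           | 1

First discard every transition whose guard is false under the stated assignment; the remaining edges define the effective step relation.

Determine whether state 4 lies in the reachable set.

Guard filter leaves 11 enabled edge(s).
L0 = {0}
L1 = {3,4,5}  total {0,3,4,5}
L2 = {2}  total {0,2,3,4,5}
L3 = {1}  total {0,1,2,3,4,5}
Reach set: {0,1,2,3,4,5}
trace reaching 4: a

Answer: REACHABLE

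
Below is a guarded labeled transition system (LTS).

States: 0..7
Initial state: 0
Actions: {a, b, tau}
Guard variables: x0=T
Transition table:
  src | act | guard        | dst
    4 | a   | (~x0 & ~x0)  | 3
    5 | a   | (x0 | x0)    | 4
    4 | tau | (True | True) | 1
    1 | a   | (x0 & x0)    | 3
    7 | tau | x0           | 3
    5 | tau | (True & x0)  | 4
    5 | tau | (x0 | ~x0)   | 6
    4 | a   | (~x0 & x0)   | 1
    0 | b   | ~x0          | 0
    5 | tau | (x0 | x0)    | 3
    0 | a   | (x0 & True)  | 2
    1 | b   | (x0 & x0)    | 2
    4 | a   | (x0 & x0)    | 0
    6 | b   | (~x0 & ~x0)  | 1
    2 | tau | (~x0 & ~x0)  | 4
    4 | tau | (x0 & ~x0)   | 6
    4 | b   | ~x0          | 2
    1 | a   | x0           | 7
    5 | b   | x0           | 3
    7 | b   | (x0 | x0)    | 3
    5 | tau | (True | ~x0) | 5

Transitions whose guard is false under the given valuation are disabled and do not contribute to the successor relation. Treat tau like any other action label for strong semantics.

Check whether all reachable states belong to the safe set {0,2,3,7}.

Answer: INVARIANT HOLDS

Analysis:
Allowed set {0,2,3,7}
Reachable = {0,2}
  0: ok
  2: ok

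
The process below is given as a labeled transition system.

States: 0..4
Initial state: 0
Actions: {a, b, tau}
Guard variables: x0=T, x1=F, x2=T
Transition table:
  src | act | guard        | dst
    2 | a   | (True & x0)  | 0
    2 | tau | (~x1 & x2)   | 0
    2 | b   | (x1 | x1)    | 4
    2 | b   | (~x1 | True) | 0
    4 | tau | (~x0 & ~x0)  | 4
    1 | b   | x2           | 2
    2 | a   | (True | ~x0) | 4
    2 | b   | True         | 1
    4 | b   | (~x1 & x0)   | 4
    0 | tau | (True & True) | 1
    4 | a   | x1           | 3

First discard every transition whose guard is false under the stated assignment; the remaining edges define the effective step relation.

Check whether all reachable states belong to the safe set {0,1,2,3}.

Safe = {0,1,2,3}
Reachable = {0,1,2,4}
  0: safe
  1: safe
  2: safe
  4: outside
counterexample path to 4: tau·b·a

Answer: INVARIANT VIOLATED at state 4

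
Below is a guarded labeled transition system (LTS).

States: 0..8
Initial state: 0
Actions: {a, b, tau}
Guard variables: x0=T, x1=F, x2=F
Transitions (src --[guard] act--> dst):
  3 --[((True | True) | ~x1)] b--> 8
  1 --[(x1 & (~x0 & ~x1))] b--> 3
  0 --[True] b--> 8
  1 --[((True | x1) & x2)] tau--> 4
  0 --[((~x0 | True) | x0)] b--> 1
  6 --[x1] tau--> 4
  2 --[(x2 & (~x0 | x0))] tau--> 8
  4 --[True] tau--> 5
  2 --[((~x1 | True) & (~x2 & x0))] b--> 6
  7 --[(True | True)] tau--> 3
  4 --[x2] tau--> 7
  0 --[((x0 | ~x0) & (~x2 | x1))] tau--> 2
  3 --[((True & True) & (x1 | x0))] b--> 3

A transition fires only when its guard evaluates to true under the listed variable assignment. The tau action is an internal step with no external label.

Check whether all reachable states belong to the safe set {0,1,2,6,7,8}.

Safe = {0,1,2,6,7,8}
Reachable = {0,1,2,6,8}
  0: safe
  1: safe
  2: safe
  6: safe
  8: safe

Answer: INVARIANT HOLDS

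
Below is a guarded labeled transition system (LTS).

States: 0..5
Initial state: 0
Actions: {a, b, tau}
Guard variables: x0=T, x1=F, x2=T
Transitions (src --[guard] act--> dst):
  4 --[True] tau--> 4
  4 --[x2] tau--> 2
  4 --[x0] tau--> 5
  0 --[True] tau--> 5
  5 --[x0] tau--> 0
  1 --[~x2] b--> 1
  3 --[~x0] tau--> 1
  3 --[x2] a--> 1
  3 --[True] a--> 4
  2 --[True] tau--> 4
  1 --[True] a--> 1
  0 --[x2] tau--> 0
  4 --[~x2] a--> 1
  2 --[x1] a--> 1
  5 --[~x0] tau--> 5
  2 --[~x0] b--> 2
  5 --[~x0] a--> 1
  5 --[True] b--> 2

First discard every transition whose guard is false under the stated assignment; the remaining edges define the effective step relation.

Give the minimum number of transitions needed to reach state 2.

BFS to 2:
  Layer 0: {0}
  Layer 1: {5}
  Layer 2: {2}
2 enters at depth 2; path tau·b

Answer: 2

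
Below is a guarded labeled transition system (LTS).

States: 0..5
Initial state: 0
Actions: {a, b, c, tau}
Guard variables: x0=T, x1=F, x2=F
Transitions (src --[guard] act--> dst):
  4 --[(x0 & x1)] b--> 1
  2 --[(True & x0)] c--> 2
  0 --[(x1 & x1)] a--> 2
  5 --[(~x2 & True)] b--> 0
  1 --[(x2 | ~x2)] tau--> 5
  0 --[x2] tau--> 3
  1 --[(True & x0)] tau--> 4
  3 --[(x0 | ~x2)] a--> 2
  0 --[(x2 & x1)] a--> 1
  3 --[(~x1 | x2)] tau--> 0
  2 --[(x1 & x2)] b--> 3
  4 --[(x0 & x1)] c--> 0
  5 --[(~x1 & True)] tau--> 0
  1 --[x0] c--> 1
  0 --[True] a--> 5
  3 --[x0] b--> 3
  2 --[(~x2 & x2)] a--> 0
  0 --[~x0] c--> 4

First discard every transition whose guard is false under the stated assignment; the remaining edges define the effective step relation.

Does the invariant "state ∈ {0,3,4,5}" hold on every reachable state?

Answer: INVARIANT HOLDS

Trace:
Inv-set: {0,3,4,5}
Reachable = {0,5}
  0: ok
  5: ok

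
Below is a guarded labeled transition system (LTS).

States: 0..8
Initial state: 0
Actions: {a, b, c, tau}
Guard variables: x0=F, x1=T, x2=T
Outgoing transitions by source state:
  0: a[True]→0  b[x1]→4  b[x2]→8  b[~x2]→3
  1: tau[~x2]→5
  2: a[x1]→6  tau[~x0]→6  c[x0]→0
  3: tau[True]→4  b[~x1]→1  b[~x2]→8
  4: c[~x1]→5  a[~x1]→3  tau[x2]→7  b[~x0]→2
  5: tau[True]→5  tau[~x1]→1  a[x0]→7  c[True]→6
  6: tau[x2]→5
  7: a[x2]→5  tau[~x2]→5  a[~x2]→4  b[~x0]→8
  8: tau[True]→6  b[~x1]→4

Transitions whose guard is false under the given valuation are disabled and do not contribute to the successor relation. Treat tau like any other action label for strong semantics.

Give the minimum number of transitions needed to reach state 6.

Answer: 2

Working:
BFS to 6:
  L0 = {0}
  L1 = {4,8}
  L2 = {2,6,7}
6 enters at depth 2; path b·tau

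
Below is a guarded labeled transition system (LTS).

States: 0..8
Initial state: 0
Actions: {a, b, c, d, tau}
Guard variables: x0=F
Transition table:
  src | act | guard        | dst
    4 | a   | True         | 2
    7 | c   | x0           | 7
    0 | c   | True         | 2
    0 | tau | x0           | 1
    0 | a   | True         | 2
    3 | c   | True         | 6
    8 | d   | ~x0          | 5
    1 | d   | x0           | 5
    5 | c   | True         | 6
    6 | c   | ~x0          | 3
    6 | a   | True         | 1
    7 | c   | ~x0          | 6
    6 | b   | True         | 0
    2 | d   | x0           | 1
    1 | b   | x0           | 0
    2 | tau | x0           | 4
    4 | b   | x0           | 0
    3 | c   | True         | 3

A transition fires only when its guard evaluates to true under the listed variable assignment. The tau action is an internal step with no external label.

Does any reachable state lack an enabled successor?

R = {0,2}
  0: a→2  c→2  [2 out]
  2: ∅  [deadlock]
Path to 2: c

Answer: DEADLOCK at state 2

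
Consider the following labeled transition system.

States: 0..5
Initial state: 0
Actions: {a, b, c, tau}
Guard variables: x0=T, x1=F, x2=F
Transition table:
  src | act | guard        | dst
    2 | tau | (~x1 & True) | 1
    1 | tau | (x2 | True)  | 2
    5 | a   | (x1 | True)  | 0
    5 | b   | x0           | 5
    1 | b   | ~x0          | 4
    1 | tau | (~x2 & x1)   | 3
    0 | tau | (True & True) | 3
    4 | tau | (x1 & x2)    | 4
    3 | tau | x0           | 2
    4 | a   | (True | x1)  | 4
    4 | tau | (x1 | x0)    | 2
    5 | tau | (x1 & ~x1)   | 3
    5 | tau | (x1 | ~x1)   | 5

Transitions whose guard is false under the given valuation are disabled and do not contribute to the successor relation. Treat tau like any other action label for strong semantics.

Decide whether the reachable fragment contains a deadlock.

Answer: DEADLOCK-FREE

Working:
Reach set: {0,1,2,3}
  0: tau→3  [deg 1]
  1: tau→2  [deg 1]
  2: tau→1  [deg 1]
  3: tau→2  [deg 1]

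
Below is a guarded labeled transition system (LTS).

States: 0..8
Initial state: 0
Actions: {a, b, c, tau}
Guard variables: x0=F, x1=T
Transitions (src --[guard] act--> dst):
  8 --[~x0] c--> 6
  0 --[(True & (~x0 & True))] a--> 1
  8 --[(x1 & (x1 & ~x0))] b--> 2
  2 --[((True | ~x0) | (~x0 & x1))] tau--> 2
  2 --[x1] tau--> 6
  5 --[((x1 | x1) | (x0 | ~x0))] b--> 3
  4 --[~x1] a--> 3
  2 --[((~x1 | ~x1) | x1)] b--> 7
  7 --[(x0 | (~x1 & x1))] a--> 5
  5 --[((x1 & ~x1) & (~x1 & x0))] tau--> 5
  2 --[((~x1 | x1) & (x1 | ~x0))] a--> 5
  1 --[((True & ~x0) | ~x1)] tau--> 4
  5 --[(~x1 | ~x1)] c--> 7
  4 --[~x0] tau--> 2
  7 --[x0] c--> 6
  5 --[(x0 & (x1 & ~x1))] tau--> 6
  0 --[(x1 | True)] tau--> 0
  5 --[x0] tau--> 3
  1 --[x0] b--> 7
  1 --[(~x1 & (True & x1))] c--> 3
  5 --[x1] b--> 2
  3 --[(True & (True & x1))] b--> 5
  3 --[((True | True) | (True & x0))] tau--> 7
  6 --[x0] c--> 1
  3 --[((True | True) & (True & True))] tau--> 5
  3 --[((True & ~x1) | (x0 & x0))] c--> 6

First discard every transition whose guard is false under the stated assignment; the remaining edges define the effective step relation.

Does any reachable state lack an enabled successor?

Answer: DEADLOCK at state 6

Trace:
Reach set: {0,1,2,3,4,5,6,7}
  0: a→1  tau→0  [deg 2]
  1: tau→4  [deg 1]
  2: a→5  b→7  tau→2  tau→6  [deg 4]
  3: b→5  tau→5  tau→7  [deg 3]
  4: tau→2  [deg 1]
  5: b→2  b→3  [deg 2]
  6: ∅  [STUCK]
  7: ∅  [STUCK]
witness 6: a·tau·tau·tau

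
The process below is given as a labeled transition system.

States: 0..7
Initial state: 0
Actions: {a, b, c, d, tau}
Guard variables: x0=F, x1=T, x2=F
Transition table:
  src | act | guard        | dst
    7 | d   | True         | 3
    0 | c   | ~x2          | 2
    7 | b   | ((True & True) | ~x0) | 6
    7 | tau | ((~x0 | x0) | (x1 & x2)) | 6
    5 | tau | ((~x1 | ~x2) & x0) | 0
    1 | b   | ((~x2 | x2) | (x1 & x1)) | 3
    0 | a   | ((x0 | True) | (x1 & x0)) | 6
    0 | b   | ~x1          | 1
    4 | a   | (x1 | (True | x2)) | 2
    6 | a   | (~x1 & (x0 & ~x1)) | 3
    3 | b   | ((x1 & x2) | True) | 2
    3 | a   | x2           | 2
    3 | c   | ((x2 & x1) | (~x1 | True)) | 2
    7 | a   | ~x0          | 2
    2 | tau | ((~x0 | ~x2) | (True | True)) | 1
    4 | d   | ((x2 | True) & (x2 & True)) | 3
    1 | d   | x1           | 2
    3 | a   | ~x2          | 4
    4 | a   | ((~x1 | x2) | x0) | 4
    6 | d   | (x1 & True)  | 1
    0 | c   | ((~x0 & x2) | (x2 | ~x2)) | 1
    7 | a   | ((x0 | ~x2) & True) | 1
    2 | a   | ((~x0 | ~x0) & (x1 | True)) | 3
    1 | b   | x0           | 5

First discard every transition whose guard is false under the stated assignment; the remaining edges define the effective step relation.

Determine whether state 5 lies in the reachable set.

After dropping false guards: 17 live edges.
Layer 0: {0}
Layer 1: {1,2,6}  cumulative {0,1,2,6}
Layer 2: {3}  cumulative {0,1,2,3,6}
Layer 3: {4}  cumulative {0,1,2,3,4,6}
Reach set: {0,1,2,3,4,6}

Answer: UNREACHABLE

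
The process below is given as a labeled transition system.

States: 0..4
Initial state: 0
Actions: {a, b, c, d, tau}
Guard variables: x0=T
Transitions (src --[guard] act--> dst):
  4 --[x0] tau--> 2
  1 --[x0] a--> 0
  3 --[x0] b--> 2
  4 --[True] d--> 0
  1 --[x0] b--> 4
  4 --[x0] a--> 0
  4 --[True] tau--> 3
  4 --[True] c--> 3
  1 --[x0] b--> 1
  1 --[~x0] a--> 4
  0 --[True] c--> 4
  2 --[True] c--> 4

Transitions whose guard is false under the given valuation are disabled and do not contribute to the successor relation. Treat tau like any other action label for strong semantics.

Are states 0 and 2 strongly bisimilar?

Answer: BISIMILAR

Analysis:
Bisimulation quotient by refinement:
  π0 = {{0,1,2,3,4}}
  π1 = {{0,2},{1},{3},{4}}
Fixed point at round 2; 4 class(es).
[0]={0,2}  [2]={0,2}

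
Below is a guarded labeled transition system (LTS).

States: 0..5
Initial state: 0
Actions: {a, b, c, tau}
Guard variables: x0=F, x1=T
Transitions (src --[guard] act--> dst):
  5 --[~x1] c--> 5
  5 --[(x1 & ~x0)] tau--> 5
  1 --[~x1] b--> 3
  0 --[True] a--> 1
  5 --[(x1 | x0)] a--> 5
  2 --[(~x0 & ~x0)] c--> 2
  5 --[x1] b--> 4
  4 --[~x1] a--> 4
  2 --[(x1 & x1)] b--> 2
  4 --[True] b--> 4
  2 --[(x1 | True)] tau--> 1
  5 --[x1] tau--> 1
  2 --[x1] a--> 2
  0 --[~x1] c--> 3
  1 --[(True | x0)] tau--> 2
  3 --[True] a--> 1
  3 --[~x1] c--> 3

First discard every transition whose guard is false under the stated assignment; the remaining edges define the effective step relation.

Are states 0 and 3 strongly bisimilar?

Answer: BISIMILAR

Trace:
Compute ~ classes (split until stable):
  round 0: {{0,1,2,3,4,5}}
  round 1: {{0,3},{1},{2},{4},{5}}
stable after 2 split(s): 5 block(s)
[0]={0,3}  [3]={0,3}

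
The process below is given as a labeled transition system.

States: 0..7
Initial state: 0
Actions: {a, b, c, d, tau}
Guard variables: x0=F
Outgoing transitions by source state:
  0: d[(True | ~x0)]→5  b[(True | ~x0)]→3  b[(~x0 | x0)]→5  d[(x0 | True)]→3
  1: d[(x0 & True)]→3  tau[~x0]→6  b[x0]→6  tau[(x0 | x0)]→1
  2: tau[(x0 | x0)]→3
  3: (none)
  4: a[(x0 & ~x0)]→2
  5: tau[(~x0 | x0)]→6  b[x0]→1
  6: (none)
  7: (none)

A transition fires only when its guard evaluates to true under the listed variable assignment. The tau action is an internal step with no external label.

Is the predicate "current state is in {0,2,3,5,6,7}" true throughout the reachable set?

Safe = {0,2,3,5,6,7}
R = {0,3,5,6}
  0: safe
  3: safe
  5: safe
  6: safe

Answer: INVARIANT HOLDS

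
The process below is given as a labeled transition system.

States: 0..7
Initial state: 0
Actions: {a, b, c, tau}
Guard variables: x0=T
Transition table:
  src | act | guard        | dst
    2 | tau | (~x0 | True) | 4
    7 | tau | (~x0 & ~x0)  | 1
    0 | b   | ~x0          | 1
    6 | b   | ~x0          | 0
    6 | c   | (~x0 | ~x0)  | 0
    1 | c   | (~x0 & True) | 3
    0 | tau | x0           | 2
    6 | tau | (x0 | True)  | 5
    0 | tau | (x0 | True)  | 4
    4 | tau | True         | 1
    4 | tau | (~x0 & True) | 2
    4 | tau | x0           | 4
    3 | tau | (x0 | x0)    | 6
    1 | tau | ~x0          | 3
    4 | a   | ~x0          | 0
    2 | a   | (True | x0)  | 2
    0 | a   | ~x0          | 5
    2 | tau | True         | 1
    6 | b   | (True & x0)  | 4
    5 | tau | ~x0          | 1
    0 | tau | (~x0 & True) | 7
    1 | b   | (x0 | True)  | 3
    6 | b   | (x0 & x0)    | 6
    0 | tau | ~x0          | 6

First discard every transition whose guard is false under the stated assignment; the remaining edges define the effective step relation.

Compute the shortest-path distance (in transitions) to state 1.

Layered search for 1:
  depth 0: {0}
  depth 1: {2,4}
  depth 2: {1}
first hit 1 at d=2 via tau·tau

Answer: 2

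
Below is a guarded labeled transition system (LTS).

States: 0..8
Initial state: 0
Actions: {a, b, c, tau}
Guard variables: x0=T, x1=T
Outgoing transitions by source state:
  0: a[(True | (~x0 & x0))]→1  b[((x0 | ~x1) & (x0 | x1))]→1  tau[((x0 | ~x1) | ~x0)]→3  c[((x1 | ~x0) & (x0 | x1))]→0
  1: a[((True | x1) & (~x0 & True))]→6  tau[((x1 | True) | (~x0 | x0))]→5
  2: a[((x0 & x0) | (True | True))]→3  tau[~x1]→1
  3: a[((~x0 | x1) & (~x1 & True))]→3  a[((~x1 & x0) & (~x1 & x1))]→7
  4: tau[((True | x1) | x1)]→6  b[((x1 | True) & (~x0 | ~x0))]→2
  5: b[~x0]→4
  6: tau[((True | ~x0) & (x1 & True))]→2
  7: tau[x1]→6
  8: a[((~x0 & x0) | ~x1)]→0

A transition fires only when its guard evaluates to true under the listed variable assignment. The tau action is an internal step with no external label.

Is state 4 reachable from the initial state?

Answer: UNREACHABLE

Trace:
After dropping false guards: 9 live edges.
depth 0: {0}
depth 1: {1,3}  now seen {0,1,3}
depth 2: {5}  now seen {0,1,3,5}
R = {0,1,3,5}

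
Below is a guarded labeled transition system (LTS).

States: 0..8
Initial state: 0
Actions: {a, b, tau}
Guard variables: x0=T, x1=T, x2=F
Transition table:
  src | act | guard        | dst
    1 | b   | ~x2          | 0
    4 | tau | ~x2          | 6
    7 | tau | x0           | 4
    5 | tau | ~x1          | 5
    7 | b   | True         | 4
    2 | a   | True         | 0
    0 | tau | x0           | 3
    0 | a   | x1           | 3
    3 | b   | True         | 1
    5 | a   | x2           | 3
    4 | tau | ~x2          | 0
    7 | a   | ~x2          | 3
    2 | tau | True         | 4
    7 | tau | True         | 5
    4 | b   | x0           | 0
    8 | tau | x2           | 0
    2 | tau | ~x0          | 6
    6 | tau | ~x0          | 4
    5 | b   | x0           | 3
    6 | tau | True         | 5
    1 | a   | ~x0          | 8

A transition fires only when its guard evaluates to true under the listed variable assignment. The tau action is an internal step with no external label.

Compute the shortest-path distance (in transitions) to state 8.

Breadth-first toward 8:
  depth 0: {0}
  depth 1: {3}
  depth 2: {1}
8 never appears.

Answer: UNREACHABLE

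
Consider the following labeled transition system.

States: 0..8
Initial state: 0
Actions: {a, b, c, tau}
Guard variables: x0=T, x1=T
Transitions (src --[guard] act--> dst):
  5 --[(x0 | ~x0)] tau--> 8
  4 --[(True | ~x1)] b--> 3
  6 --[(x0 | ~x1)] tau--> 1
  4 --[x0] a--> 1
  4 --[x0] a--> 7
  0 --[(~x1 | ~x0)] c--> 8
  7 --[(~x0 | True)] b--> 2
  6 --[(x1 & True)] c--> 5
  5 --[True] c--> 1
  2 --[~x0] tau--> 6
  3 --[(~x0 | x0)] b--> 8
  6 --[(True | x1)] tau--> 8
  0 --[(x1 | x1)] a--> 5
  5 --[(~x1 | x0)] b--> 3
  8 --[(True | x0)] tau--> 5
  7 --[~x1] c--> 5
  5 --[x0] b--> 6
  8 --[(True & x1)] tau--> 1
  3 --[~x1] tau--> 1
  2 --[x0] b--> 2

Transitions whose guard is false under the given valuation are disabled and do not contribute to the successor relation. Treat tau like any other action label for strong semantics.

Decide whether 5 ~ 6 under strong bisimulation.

Answer: NOT BISIMILAR

Analysis:
Compute ~ classes (split until stable):
  π0 = {{0,1,2,3,4,5,6,7,8}}
  π1 = {{0},{1},{2,3,7},{4},{5},{6},{8}}
  π2 = {{0},{1},{2,7},{3},{4},{5},{6},{8}}
stable after 3 split(s): 8 block(s)
5∈{5}, 6∈{6}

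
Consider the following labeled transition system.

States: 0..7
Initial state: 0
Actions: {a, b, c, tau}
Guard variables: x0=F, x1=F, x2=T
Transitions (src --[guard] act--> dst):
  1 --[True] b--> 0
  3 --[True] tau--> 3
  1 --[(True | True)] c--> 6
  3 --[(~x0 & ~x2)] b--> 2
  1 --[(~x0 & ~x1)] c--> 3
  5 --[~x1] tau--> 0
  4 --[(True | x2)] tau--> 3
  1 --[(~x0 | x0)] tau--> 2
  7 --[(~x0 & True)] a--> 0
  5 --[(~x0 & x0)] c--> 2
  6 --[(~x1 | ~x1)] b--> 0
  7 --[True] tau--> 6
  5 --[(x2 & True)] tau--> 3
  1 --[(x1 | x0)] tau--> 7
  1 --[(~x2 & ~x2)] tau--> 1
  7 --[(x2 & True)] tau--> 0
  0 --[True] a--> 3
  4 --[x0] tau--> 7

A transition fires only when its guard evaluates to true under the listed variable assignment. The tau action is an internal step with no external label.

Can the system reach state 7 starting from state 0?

Answer: UNREACHABLE

Trace:
After dropping false guards: 13 live edges.
depth 0: {0}
depth 1: {3}  cumulative {0,3}
Reach set: {0,3}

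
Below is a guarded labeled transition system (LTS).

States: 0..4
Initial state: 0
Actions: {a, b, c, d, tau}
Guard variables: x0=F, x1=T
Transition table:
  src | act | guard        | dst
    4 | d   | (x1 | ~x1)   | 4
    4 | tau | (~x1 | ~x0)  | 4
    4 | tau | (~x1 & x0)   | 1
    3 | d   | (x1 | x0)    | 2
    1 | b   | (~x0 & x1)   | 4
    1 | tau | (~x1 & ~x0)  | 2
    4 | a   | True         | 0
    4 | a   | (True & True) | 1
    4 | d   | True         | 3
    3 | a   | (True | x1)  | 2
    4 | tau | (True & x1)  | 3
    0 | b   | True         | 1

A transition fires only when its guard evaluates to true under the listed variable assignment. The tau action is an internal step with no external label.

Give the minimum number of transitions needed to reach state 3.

Answer: 3

Working:
Breadth-first toward 3:
  Layer 0: {0}
  Layer 1: {1}
  Layer 2: {4}
  Layer 3: {3}
first hit 3 at d=3 via b·b·d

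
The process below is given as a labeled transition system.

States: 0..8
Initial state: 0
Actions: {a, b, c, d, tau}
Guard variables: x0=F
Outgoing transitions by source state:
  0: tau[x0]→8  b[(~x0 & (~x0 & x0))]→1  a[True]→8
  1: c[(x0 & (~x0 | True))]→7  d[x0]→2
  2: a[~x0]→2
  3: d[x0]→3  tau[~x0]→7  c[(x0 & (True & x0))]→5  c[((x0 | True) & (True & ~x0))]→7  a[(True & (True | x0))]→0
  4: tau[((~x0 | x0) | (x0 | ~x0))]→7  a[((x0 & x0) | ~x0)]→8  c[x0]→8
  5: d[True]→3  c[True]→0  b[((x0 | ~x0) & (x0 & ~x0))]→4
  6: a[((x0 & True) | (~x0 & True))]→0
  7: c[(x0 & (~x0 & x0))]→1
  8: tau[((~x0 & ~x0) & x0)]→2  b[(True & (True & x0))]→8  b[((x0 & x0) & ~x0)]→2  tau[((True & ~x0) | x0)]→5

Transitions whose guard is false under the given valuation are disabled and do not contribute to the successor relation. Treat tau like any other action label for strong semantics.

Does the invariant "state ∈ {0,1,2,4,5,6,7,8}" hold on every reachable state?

Safe = {0,1,2,4,5,6,7,8}
Reachable = {0,3,5,7,8}
  0: safe
  3: VIOLATES
  5: safe
  7: safe
  8: safe
witness against invariant: a·tau·d → 3

Answer: INVARIANT VIOLATED at state 3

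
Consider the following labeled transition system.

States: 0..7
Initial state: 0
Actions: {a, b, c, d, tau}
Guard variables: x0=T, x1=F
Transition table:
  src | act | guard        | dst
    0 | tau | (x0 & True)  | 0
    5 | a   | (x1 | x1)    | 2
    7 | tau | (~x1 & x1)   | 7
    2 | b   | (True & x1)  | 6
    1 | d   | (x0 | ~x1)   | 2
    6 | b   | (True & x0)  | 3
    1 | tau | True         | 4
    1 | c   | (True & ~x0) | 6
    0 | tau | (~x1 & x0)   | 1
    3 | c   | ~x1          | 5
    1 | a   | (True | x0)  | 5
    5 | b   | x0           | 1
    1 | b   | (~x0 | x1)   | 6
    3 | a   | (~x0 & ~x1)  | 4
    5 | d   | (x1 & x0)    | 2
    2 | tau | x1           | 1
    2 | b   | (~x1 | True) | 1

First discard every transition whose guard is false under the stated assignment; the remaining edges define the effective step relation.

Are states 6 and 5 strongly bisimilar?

Answer: NOT BISIMILAR

Analysis:
Bisimulation quotient by refinement:
  round 0: {{0,1,2,3,4,5,6,7}}
  round 1: {{0},{1},{2,5,6},{3},{4,7}}
  round 2: {{0},{1},{2,5},{3},{4,7},{6}}
6 equivalence class(es) (converged in 3)
6∈{6}, 5∈{2,5}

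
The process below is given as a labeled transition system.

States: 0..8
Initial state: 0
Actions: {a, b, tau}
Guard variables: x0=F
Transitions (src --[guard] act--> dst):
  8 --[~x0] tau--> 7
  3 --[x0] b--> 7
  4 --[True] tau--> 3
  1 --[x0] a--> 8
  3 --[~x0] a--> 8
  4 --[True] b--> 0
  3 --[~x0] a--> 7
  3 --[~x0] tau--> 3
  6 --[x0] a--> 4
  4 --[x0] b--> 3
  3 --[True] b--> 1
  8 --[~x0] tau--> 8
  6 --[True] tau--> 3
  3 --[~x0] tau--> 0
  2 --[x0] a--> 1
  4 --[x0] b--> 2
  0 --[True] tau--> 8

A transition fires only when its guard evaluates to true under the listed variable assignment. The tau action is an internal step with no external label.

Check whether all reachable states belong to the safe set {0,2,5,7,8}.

Allowed set {0,2,5,7,8}
Reachable = {0,7,8}
  0: ✓
  7: ✓
  8: ✓

Answer: INVARIANT HOLDS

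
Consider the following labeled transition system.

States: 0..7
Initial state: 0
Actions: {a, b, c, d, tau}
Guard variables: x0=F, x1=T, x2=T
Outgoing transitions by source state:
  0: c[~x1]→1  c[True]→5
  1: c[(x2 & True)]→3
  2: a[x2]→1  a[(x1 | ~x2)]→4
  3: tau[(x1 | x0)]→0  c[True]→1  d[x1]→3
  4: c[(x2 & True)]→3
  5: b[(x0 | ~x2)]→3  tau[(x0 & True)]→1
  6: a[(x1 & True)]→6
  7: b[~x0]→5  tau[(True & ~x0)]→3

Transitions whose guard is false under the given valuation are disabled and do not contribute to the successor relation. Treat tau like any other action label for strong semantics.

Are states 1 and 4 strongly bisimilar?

Answer: BISIMILAR

Analysis:
Compute ~ classes (split until stable):
  P[0] = {{0,1,2,3,4,5,6,7}}
  P[1] = {{0,1,4},{2,6},{3},{5},{7}}
  P[2] = {{0},{1,4},{2},{3},{5},{6},{7}}
stable after 3 split(s): 7 block(s)
class of 1: {1,4}; class of 4: {1,4}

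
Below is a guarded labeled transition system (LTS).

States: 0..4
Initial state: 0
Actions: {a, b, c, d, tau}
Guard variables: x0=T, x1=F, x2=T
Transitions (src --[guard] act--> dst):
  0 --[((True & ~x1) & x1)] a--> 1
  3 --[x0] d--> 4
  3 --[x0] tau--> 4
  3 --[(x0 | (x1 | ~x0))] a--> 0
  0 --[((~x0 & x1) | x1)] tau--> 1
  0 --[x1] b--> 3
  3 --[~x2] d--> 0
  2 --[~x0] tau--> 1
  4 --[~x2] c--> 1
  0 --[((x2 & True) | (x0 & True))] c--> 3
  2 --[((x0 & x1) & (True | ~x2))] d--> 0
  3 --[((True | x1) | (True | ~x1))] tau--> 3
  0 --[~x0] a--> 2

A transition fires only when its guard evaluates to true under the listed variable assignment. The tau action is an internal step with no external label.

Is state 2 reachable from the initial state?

Answer: UNREACHABLE

Trace:
After dropping false guards: 5 live edges.
L0 = {0}
L1 = {3}  now seen {0,3}
L2 = {4}  now seen {0,3,4}
Reach set: {0,3,4}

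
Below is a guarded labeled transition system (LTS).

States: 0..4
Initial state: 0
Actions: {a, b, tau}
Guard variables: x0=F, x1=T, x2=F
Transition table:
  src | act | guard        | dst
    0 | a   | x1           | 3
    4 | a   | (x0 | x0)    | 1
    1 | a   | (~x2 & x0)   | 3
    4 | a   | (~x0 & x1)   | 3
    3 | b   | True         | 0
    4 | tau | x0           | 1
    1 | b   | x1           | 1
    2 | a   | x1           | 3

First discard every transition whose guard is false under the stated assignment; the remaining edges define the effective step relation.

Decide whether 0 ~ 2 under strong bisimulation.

Refine partition for ~:
  π0 = {{0,1,2,3,4}}
  π1 = {{0,2,4},{1,3}}
  π2 = {{0,2,4},{1},{3}}
3 equivalence class(es) (converged in 3)
[0]={0,2,4}  [2]={0,2,4}

Answer: BISIMILAR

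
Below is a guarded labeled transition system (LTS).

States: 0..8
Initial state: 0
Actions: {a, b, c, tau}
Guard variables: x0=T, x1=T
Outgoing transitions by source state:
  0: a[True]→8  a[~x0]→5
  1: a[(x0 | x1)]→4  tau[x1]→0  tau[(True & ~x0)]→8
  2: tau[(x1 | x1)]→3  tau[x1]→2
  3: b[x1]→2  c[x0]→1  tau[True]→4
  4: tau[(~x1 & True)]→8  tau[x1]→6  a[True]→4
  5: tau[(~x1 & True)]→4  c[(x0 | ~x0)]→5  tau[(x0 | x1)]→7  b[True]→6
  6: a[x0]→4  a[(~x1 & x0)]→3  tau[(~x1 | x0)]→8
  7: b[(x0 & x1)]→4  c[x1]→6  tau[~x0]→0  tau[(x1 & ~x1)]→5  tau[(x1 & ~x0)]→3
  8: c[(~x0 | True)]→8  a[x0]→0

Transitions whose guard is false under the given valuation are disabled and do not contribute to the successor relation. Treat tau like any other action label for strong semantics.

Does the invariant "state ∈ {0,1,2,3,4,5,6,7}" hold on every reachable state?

Answer: INVARIANT VIOLATED at state 8

Trace:
Safe = {0,1,2,3,4,5,6,7}
Reach set: {0,8}
  0: ✓
  8: outside
reach 8 via a — violates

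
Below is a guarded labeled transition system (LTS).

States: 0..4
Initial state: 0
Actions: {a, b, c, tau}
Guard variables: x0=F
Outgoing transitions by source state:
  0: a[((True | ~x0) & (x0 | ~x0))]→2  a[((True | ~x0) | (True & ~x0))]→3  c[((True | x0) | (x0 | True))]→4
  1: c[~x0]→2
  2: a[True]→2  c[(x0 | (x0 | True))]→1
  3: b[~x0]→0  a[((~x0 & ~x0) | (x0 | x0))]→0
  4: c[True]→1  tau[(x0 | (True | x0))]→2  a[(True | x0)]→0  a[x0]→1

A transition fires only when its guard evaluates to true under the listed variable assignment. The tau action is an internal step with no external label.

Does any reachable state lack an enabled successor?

Reachable = {0,1,2,3,4}
  0: a→2  a→3  c→4  [deg 3]
  1: c→2  [deg 1]
  2: a→2  c→1  [deg 2]
  3: a→0  b→0  [deg 2]
  4: a→0  c→1  tau→2  [deg 3]

Answer: DEADLOCK-FREE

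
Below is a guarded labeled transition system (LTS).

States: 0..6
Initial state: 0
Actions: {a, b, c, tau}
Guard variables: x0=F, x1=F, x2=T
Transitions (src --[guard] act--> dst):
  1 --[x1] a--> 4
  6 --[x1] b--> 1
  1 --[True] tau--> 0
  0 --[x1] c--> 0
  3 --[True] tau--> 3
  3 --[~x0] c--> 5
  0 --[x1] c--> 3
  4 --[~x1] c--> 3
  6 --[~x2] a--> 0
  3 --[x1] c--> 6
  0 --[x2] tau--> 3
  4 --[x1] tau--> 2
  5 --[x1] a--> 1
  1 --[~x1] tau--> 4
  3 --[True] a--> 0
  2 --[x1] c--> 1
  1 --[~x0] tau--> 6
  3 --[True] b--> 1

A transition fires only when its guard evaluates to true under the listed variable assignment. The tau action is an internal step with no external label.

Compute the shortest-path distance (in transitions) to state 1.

Answer: 2

Analysis:
Breadth-first toward 1:
  depth 0: {0}
  depth 1: {3}
  depth 2: {1,5}
1 enters at depth 2; path tau·b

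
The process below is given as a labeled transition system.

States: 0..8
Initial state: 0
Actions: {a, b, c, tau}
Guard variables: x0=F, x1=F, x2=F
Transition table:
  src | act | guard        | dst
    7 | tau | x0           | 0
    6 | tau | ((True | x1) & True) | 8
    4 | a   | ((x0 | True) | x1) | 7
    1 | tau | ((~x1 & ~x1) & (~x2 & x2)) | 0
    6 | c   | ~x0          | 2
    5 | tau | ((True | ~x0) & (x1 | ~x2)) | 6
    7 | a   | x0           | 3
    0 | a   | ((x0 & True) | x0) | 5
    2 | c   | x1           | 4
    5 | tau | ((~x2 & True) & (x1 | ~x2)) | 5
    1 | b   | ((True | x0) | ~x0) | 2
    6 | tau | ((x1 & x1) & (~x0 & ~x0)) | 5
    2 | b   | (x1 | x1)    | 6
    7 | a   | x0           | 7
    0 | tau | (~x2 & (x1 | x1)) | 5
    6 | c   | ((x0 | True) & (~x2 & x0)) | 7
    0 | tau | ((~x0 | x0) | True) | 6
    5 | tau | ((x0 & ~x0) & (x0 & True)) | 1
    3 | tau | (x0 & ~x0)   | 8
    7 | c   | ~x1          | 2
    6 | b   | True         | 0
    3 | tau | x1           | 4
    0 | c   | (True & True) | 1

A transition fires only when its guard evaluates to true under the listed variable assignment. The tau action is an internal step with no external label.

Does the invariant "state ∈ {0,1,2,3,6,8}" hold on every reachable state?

Answer: INVARIANT HOLDS

Analysis:
Allowed set {0,1,2,3,6,8}
Reachable = {0,1,2,6,8}
  0: ✓
  1: ✓
  2: ✓
  6: ✓
  8: ✓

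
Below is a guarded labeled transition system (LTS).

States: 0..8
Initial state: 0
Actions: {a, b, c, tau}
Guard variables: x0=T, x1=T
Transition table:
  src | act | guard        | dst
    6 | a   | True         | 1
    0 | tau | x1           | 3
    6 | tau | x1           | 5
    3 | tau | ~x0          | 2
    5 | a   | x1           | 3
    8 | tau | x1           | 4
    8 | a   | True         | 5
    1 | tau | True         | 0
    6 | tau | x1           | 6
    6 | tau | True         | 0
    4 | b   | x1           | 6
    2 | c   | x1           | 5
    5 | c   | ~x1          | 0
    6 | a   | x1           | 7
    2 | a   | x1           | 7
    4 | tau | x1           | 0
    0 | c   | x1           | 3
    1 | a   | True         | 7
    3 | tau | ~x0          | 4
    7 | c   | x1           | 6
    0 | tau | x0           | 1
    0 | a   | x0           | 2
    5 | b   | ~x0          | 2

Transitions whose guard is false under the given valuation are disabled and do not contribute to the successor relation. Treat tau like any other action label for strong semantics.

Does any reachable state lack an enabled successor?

Answer: DEADLOCK at state 3

Working:
Reachable = {0,1,2,3,5,6,7}
  0: a→2  c→3  tau→1  tau→3  [deg 4]
  1: a→7  tau→0  [deg 2]
  2: a→7  c→5  [deg 2]
  3: ∅  [STUCK]
  5: a→3  [deg 1]
  6: a→1  a→7  tau→0  tau→5  tau→6  [deg 5]
  7: c→6  [deg 1]
trace reaching 3: tau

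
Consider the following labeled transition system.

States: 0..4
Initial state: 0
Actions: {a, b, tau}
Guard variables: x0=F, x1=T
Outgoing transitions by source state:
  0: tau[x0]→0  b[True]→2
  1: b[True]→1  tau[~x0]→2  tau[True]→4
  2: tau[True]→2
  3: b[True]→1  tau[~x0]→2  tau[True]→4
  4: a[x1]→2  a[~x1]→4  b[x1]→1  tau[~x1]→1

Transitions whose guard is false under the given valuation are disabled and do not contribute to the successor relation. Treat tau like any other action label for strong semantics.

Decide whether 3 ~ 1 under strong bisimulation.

Compute ~ classes (split until stable):
  π0 = {{0,1,2,3,4}}
  π1 = {{0},{1,3},{2},{4}}
4 equivalence class(es) (converged in 2)
3∈{1,3}, 1∈{1,3}

Answer: BISIMILAR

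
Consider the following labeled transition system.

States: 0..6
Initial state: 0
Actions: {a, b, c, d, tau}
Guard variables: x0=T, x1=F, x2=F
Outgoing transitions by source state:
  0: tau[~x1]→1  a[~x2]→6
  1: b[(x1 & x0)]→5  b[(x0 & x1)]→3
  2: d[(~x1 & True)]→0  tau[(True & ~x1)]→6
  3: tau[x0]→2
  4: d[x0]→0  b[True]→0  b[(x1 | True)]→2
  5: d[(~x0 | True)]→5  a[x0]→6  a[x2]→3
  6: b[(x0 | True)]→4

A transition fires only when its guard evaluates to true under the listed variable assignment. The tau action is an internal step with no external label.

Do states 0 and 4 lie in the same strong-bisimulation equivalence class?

Compute ~ classes (split until stable):
  round 0: {{0,1,2,3,4,5,6}}
  round 1: {{0},{1},{2},{3},{4},{5},{6}}
Fixed point at round 2; 7 class(es).
[0]={0}  [4]={4}

Answer: NOT BISIMILAR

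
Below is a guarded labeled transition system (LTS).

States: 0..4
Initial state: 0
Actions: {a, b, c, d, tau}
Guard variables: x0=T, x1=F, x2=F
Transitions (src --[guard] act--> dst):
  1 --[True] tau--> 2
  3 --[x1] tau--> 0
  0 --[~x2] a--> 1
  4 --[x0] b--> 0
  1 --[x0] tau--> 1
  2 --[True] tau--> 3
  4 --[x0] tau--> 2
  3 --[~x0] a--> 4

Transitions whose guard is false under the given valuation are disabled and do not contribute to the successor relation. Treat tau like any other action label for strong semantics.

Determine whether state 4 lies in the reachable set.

6 transition(s) survive guard evaluation.
depth 0: {0}
depth 1: {1}  now seen {0,1}
depth 2: {2}  now seen {0,1,2}
depth 3: {3}  now seen {0,1,2,3}
Reachable = {0,1,2,3}

Answer: UNREACHABLE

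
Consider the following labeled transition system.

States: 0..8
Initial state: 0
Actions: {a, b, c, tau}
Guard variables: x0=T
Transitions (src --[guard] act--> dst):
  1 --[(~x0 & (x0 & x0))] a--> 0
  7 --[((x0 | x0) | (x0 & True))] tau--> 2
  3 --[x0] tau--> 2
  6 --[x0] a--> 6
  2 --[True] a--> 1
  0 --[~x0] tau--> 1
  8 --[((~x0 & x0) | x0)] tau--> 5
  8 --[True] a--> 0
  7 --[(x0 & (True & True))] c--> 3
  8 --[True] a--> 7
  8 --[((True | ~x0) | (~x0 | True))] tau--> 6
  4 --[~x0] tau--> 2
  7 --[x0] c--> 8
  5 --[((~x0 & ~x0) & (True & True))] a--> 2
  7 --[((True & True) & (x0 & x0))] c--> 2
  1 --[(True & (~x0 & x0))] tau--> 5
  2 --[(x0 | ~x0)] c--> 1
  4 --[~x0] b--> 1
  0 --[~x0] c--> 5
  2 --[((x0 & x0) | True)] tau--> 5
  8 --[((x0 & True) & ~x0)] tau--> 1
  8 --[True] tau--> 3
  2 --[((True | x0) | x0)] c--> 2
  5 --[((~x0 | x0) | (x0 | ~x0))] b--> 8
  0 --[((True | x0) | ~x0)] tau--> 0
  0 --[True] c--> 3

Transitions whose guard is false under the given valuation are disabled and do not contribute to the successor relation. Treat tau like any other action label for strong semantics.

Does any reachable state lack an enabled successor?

Answer: DEADLOCK at state 1

Analysis:
Reach set: {0,1,2,3,5,6,7,8}
  0: c→3  tau→0  [2 out]
  1: ∅  [deadlock]
  2: a→1  c→1  c→2  tau→5  [4 out]
  3: tau→2  [1 out]
  5: b→8  [1 out]
  6: a→6  [1 out]
  7: c→2  c→3  c→8  tau→2  [4 out]
  8: a→0  a→7  tau→3  tau→5  tau→6  [5 out]
witness 1: c·tau·a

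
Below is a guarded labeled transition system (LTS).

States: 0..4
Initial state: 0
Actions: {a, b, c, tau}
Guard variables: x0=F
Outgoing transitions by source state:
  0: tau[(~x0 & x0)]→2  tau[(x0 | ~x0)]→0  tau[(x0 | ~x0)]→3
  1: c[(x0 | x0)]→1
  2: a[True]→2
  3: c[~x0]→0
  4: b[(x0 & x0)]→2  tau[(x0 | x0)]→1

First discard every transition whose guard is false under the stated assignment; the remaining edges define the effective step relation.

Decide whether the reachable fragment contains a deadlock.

Answer: DEADLOCK-FREE

Working:
Reach set: {0,3}
  0: tau→0  tau→3  [2 exit(s)]
  3: c→0  [1 exit(s)]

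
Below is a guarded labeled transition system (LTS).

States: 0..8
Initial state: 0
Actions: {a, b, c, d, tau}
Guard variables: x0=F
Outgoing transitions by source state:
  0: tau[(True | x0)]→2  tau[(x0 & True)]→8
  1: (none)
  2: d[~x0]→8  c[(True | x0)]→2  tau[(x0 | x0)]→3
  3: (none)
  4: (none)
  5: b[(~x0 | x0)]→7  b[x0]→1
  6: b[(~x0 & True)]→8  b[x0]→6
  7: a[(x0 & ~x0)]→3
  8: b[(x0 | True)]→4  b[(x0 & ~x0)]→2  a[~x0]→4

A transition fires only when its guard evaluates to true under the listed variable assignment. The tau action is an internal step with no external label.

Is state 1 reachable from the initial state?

Answer: UNREACHABLE

Analysis:
7 transition(s) survive guard evaluation.
L0 = {0}
L1 = {2}  total {0,2}
L2 = {8}  total {0,2,8}
L3 = {4}  total {0,2,4,8}
Reachable = {0,2,4,8}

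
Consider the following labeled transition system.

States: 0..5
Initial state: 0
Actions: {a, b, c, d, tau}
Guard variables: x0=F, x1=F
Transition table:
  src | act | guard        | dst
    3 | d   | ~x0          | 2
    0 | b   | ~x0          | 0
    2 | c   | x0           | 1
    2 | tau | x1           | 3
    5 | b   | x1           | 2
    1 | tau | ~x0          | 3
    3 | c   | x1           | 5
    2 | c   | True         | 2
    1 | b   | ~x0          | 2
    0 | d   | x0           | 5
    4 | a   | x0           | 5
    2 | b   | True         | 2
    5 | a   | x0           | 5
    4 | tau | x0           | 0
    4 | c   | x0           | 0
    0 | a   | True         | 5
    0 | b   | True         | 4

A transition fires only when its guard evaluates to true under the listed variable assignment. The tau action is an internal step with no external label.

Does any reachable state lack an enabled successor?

Answer: DEADLOCK at state 4

Trace:
Reachable = {0,4,5}
  0: a→5  b→0  b→4  [3 out]
  4: ∅  [STUCK]
  5: ∅  [STUCK]
Path to 4: b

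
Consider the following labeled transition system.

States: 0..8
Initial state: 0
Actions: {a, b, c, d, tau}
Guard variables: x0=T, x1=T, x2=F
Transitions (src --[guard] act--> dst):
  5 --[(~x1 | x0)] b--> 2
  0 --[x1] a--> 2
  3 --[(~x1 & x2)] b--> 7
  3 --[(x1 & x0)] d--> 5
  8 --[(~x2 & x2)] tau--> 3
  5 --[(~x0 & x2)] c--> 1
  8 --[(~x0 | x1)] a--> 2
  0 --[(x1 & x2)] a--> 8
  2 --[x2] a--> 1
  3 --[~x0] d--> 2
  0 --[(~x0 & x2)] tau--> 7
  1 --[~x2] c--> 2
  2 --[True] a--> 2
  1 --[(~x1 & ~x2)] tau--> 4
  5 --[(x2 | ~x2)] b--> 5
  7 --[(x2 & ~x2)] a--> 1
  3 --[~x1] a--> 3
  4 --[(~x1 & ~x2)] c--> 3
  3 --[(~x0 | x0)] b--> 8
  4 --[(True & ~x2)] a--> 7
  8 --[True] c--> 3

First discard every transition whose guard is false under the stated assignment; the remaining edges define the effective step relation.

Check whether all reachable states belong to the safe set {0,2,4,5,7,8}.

Inv-set: {0,2,4,5,7,8}
Reach set: {0,2}
  0: ✓
  2: ✓

Answer: INVARIANT HOLDS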